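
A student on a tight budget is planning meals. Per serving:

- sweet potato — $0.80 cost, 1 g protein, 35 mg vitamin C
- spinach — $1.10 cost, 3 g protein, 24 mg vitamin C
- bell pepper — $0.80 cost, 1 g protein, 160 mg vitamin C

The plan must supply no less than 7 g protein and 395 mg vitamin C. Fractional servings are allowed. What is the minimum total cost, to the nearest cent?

$3.53

Check every corner: each single food scaled to meet both minima, and each pair solved so both constraints bind.
sweet potato only: max(7/1, 395/35) = 11.29 servings → $9.03.
spinach only: max(7/3, 395/24) = 16.46 servings → $18.10.
bell pepper only: max(7/1, 395/160) = 7 servings → $5.60.
sweet potato + spinach: intersection lies outside the first quadrant.
sweet potato + bell pepper with both tight: 5.8 servings and 1.2 servings → $5.60.
spinach + bell pepper with both tight: 1.59 servings and 2.23 servings → $3.53.
The minimum over all feasible corners is $3.53.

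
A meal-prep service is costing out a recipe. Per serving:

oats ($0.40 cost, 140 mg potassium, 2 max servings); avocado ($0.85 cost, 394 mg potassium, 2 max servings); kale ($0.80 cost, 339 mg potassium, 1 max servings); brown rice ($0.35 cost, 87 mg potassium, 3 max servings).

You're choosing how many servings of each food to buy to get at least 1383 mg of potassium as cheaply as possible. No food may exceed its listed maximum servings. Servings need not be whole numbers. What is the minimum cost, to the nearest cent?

$3.23

Cost per mg of potassium: avocado $0.0022, kale $0.0024, oats $0.0029, brown rice $0.0040.
Take 2 servings of avocado: +788.0 mg potassium for $1.70 (total $1.70, still need 595.0 mg).
Take 1 serving of kale: +339.0 mg potassium for $0.80 (total $2.50, still need 256.0 mg).
Take 1.829 servings of oats: +256.0 mg potassium for $0.73 (total $3.23, still need 0.0 mg).
Filling from the cheapest source first is optimal under one linear minimum: $3.23.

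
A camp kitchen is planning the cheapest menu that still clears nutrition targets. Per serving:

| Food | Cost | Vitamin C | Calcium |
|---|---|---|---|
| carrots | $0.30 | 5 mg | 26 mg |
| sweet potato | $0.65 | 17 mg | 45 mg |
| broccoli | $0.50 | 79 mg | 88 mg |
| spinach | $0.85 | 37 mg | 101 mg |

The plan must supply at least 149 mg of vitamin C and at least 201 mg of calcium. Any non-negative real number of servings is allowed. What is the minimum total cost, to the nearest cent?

$1.14

Compare the cost at each extreme point of the feasible region.
carrots only: max(149/5, 201/26) = 29.8 servings → $8.94.
sweet potato only: max(149/17, 201/45) = 8.765 servings → $5.70.
broccoli only: max(149/79, 201/88) = 2.284 servings → $1.14.
spinach only: max(149/37, 201/101) = 4.027 servings → $3.42.
carrots + sweet potato: the both-tight solution has a negative serving — not a feasible corner.
carrots + broccoli with both tight: 1.714 servings and 1.778 servings → $1.40.
carrots + spinach: the both-tight solution has a negative serving — not a feasible corner.
sweet potato + broccoli with both tight: 1.344 servings and 1.597 servings → $1.67.
sweet potato + spinach: intersection lies outside the first quadrant.
broccoli + spinach with both tight: 1.612 servings and 0.5859 servings → $1.30.
So the least-cost plan costs $1.14.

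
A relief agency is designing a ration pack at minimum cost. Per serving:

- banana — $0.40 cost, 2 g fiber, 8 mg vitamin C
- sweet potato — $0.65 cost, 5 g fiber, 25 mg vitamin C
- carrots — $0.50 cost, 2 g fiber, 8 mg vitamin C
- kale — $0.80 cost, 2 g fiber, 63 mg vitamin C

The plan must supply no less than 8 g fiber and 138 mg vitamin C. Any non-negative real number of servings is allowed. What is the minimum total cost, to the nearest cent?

An LP optimum is at a vertex; with two nutrient constraints at most two foods are used. Check each candidate.
banana only: max(8/2, 138/8) = 17.25 servings → $6.90.
sweet potato only: max(8/5, 138/25) = 5.52 servings → $3.59.
carrots only: max(8/2, 138/8) = 17.25 servings → $8.62.
kale only: max(8/2, 138/63) = 4 servings → $3.20.
banana + sweet potato with both targets exact would need a negative amount; discard.
banana + carrots (both tight): parallel constraints — no distinct corner.
banana + kale with both tight: 2.073 servings and 1.927 servings → $2.37.
sweet potato + carrots: intersection lies outside the first quadrant.
sweet potato + kale with both tight: 0.8604 servings and 1.849 servings → $2.04.
carrots + kale with both tight: 2.073 servings and 1.927 servings → $2.58.
The minimum over all feasible corners is $2.04.

$2.04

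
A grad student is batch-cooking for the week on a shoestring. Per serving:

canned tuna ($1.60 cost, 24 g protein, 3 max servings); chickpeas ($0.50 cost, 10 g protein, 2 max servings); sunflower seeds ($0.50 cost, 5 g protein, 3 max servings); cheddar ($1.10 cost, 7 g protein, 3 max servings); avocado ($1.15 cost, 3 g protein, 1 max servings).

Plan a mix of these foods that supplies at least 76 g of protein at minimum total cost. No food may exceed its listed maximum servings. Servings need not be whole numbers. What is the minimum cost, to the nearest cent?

$4.73

Cost per g of protein: chickpeas $0.0500, canned tuna $0.0667, sunflower seeds $0.1000, cheddar $0.1571, avocado $0.3833.
Take 2 servings of chickpeas: +20.0 g protein for $1.00 (total $1.00, still need 56.0 g).
Take 2.333 servings of canned tuna: +56.0 g protein for $3.73 (total $4.73, still need 0.0 g).
Greedy by cheapest-per-g is optimal for a single linear constraint, so the minimum cost is $4.73.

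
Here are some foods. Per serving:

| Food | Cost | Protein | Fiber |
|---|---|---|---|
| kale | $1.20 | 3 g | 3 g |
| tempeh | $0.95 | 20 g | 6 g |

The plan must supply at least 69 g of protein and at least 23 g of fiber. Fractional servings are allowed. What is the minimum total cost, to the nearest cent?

This is a tiny linear program; its minimum lies at a vertex of the feasible set. List the vertices and price them.
kale only: max(69/3, 23/3) = 23 servings → $27.60.
tempeh only: max(69/20, 23/6) = 3.833 servings → $3.64.
kale + tempeh with both tight: 1.095 servings and 3.286 servings → $4.44.
Cheapest feasible corner: $3.64.

$3.64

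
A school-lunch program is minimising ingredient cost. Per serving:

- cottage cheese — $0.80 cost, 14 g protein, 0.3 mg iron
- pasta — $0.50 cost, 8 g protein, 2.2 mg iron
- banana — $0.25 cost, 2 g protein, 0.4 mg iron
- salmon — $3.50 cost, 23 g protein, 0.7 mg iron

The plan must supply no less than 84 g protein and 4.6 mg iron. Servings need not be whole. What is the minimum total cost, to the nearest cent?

With two linear requirements the optimum uses one or two foods; enumerate the corners.
cottage cheese only: max(84/14, 4.6/0.3) = 15.33 servings → $12.27.
pasta only: max(84/8, 4.6/2.2) = 10.5 servings → $5.25.
banana only: max(84/2, 4.6/0.4) = 42 servings → $10.50.
salmon only: max(84/23, 4.6/0.7) = 6.571 servings → $23.00.
cottage cheese + pasta with both tight: 5.211 servings and 1.38 servings → $4.86.
cottage cheese + banana with both tight: 4.88 servings and 7.84 servings → $5.86.
cottage cheese + salmon with both targets exact would need a negative amount; discard.
pasta + banana: intersection lies outside the first quadrant.
pasta + salmon with both tight: 1.044 servings and 3.289 servings → $12.03.
banana + salmon with both tight: 6.026 servings and 3.128 servings → $12.46.
So the least-cost plan costs $4.86.

$4.86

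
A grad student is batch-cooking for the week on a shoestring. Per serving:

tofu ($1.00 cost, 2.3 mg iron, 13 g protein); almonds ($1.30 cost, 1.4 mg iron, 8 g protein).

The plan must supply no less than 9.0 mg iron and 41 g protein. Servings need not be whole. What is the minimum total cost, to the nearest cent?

$3.91

For a min-cost LP with two ≥-constraints, a basic feasible solution has at most two positive variables.
tofu only: max(9.0/2.3, 41/13) = 3.913 servings → $3.91.
almonds only: max(9.0/1.4, 41/8) = 6.429 servings → $8.36.
tofu + almonds: intersection lies outside the first quadrant.
Cheapest feasible corner: $3.91.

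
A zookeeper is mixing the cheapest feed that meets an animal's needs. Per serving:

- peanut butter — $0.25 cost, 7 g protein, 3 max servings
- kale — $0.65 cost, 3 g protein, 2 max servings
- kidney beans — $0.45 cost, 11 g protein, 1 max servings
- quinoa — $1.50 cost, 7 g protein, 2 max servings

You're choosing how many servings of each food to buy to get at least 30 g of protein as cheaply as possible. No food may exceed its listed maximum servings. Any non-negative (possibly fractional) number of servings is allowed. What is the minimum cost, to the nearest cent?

Cost per g of protein: peanut butter $0.0357, kidney beans $0.0409, quinoa $0.2143, kale $0.2167.
Take 3 servings of peanut butter: +21.0 g protein for $0.75 (total $0.75, still need 9.0 g).
Take 0.8182 servings of kidney beans: +9.0 g protein for $0.37 (total $1.12, still need 0.0 g).
Greedy by cheapest-per-g is optimal for a single linear constraint, so the minimum cost is $1.12.

$1.12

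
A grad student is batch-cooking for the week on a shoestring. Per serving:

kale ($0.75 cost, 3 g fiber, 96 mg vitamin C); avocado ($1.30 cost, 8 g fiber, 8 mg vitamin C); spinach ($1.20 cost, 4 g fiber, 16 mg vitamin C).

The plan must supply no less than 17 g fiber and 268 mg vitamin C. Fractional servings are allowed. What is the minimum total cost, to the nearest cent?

Check every corner: each single food scaled to meet both minima, and each pair solved so both constraints bind.
kale only: max(17/3, 268/96) = 5.667 servings → $4.25.
avocado only: max(17/8, 268/8) = 33.5 servings → $43.55.
spinach only: max(17/4, 268/16) = 16.75 servings → $20.10.
kale + avocado with both tight: 2.699 servings and 1.113 servings → $3.47.
kale + spinach with both tight: 2.381 servings and 2.464 servings → $4.74.
avocado + spinach: intersection lies outside the first quadrant.
Cheapest feasible corner: $3.47.

$3.47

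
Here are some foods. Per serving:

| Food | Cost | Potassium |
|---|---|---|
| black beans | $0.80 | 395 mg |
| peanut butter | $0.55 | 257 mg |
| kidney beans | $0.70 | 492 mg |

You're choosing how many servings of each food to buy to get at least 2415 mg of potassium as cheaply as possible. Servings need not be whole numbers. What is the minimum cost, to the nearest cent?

Cost per mg of potassium: kidney beans $0.0014, black beans $0.0020, peanut butter $0.0021.
With no serving limits, use only kidney beans: 2415 mg / 492 mg = 4.909 servings × $0.70 = $3.44.

$3.44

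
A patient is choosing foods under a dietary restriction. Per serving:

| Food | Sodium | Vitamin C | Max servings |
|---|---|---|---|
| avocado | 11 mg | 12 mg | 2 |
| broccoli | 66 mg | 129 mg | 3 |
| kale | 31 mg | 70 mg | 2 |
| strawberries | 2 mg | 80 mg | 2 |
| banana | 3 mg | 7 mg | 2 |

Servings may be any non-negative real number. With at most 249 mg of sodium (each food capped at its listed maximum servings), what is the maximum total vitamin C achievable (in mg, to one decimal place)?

Vitamin C per mg sodium: strawberries 40, banana 2.333, kale 2.258, broccoli 1.955, avocado 1.091.
Take 2 servings of strawberries: uses 4 mg sodium, +160.0 mg vitamin C (running total 160.0 mg).
Take 2 servings of banana: uses 6 mg sodium, +14.0 mg vitamin C (running total 174.0 mg).
Take 2 servings of kale: uses 62 mg sodium, +140.0 mg vitamin C (running total 314.0 mg).
Take 2.682 servings of broccoli: uses 177 mg sodium, +346.0 mg vitamin C (running total 660.0 mg).
Filling greedily by vitamin C-per-mg sodium is optimal for one linear limit, giving 660.0 mg.

660.0 mg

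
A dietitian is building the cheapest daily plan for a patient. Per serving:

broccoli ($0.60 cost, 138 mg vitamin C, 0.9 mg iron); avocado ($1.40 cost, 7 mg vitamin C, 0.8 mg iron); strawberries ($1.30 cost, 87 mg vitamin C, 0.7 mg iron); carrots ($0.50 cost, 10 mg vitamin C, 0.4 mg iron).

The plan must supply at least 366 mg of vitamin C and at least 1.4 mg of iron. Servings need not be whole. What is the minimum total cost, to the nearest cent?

Minimising a linear cost over {vitamin C ≥ 366, iron ≥ 1.4, servings ≥ 0} — the optimum is at a vertex, using one or two foods.
broccoli only: max(366/138, 1.4/0.9) = 2.652 servings → $1.59.
avocado only: max(366/7, 1.4/0.8) = 52.29 servings → $73.20.
strawberries only: max(366/87, 1.4/0.7) = 4.207 servings → $5.47.
carrots only: max(366/10, 1.4/0.4) = 36.6 servings → $18.30.
broccoli + avocado: intersection lies outside the first quadrant.
broccoli + strawberries: intersection lies outside the first quadrant.
broccoli + carrots: the both-tight solution has a negative serving — not a feasible corner.
avocado + strawberries: intersection lies outside the first quadrant.
avocado + carrots: intersection lies outside the first quadrant.
strawberries + carrots: the both-tight solution has a negative serving — not a feasible corner.
Cheapest feasible corner: $1.59.

$1.59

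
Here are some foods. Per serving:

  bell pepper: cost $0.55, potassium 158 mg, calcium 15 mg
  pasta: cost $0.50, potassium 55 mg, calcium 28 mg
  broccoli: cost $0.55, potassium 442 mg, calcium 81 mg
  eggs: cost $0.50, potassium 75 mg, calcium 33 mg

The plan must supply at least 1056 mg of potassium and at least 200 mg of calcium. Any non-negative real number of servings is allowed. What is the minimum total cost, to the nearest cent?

Compare the cost at each extreme point of the feasible region.
bell pepper only: max(1056/158, 200/15) = 13.33 servings → $7.33.
pasta only: max(1056/55, 200/28) = 19.2 servings → $9.60.
broccoli only: max(1056/442, 200/81) = 2.469 servings → $1.36.
eggs only: max(1056/75, 200/33) = 14.08 servings → $7.04.
bell pepper + pasta with both tight: 5.159 servings and 4.379 servings → $5.03.
bell pepper + broccoli: intersection lies outside the first quadrant.
bell pepper + eggs with both tight: 4.854 servings and 3.854 servings → $4.60.
pasta + broccoli with both tight: 0.3616 servings and 2.344 servings → $1.47.
pasta + eggs with both targets exact would need a negative amount; discard.
broccoli + eggs with both tight: 2.332 servings and 0.3365 servings → $1.45.
Cheapest feasible corner: $1.36.

$1.36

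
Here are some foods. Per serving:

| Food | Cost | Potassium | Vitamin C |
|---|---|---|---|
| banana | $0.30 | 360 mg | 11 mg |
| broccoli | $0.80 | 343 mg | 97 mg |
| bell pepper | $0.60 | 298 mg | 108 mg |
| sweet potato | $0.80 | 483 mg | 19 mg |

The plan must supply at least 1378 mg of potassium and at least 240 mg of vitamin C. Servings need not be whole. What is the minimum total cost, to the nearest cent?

$1.85

banana only: max(1378/360, 240/11) = 21.82 servings → $6.55.
broccoli only: max(1378/343, 240/97) = 4.017 servings → $3.21.
bell pepper only: max(1378/298, 240/108) = 4.624 servings → $2.77.
sweet potato only: max(1378/483, 240/19) = 12.63 servings → $10.11.
banana + broccoli with both tight: 1.649 servings and 2.287 servings → $2.32.
banana + bell pepper with both tight: 2.171 servings and 2.001 servings → $1.85.
banana + sweet potato: the both-tight solution has a negative serving — not a feasible corner.
broccoli + bell pepper with both targets exact would need a negative amount; discard.
broccoli + sweet potato with both tight: 2.225 servings and 1.273 servings → $2.80.
bell pepper + sweet potato with both tight: 1.93 servings and 1.662 servings → $2.49.
Cheapest feasible corner: $1.85.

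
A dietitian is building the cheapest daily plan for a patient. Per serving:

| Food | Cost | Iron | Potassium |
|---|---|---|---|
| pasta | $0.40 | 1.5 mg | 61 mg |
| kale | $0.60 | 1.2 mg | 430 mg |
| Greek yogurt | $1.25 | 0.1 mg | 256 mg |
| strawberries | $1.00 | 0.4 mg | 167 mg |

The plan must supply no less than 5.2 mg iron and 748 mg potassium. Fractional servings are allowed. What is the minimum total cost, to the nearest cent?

The cheapest plan sits at a corner of the feasible region — with two constraints it uses at most two foods.
pasta only: max(5.2/1.5, 748/61) = 12.26 servings → $4.90.
kale only: max(5.2/1.2, 748/430) = 4.333 servings → $2.60.
Greek yogurt only: max(5.2/0.1, 748/256) = 52 servings → $65.00.
strawberries only: max(5.2/0.4, 748/167) = 13 servings → $13.00.
pasta + kale with both tight: 2.341 servings and 1.407 servings → $1.78.
pasta + Greek yogurt with both tight: 3.325 servings and 2.13 servings → $3.99.
pasta + strawberries with both tight: 2.517 servings and 3.559 servings → $4.57.
kale + Greek yogurt: intersection lies outside the first quadrant.
kale + strawberries: the both-tight solution has a negative serving — not a feasible corner.
Greek yogurt + strawberries: the both-tight solution has a negative serving — not a feasible corner.
Cheapest feasible corner: $1.78.

$1.78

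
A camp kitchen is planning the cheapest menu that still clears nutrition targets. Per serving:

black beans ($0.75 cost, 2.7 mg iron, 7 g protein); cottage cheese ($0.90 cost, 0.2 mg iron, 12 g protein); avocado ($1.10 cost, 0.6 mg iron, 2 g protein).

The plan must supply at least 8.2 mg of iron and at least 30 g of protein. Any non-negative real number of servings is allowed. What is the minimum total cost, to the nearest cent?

black beans only: max(8.2/2.7, 30/7) = 4.286 servings → $3.21.
cottage cheese only: max(8.2/0.2, 30/12) = 41 servings → $36.90.
avocado only: max(8.2/0.6, 30/2) = 15 servings → $16.50.
black beans + cottage cheese with both tight: 2.981 servings and 0.7613 servings → $2.92.
black beans + avocado: intersection lies outside the first quadrant.
cottage cheese + avocado with both tight: 0.2353 servings and 13.59 servings → $15.16.
So the least-cost plan costs $2.92.

$2.92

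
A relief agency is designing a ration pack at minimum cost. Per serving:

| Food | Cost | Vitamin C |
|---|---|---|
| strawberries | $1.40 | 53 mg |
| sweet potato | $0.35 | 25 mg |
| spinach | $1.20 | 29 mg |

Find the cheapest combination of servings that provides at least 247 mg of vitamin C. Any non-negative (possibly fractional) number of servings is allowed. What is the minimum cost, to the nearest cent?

$3.46

Cost per mg of vitamin C: sweet potato $0.0140, strawberries $0.0264, spinach $0.0414.
With no serving limits, use only sweet potato: 247 mg / 25 mg = 9.88 servings × $0.35 = $3.46.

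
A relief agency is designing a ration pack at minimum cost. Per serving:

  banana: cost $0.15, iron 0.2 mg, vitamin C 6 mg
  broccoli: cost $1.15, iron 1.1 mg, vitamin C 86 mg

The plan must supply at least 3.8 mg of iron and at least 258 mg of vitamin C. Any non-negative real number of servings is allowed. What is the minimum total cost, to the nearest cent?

$3.73

banana only: max(3.8/0.2, 258/6) = 43 servings → $6.45.
broccoli only: max(3.8/1.1, 258/86) = 3.455 servings → $3.97.
banana + broccoli with both tight: 4.057 servings and 2.717 servings → $3.73.
Cheapest feasible corner: $3.73.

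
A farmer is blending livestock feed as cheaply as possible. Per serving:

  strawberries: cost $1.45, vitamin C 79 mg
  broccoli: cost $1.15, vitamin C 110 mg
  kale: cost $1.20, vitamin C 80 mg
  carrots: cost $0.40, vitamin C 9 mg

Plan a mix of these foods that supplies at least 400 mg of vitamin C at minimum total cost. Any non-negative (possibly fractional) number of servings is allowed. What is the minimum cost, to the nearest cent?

Cost per mg of vitamin C: broccoli $0.0105, kale $0.0150, strawberries $0.0184, carrots $0.0444.
With no serving limits, use only broccoli: 400 mg / 110 mg = 3.636 servings × $1.15 = $4.18.

$4.18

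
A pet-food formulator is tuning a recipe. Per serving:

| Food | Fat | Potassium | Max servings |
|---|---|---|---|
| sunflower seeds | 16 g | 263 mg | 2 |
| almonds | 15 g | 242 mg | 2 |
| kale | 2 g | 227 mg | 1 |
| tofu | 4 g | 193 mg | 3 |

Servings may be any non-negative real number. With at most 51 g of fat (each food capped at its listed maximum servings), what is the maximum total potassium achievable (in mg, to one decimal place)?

Potassium per g fat: kale 113.5, tofu 48.25, sunflower seeds 16.44, almonds 16.13.
Take 1 serving of kale: uses 2 g fat, +227.0 mg potassium (running total 227.0 mg).
Take 3 servings of tofu: uses 12 g fat, +579.0 mg potassium (running total 806.0 mg).
Take 2 servings of sunflower seeds: uses 32 g fat, +526.0 mg potassium (running total 1332.0 mg).
Take 0.3333 servings of almonds: uses 5 g fat, +80.7 mg potassium (running total 1412.7 mg).
Greedy by best ratio exhausts the fat allowance optimally: 1412.7 mg.

1412.7 mg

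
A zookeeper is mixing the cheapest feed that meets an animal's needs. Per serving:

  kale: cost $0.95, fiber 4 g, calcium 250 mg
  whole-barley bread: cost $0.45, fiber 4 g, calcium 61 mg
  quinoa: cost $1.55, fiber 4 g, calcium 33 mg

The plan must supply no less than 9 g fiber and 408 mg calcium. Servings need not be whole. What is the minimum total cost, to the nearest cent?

$1.73

This is a tiny linear program; its minimum lies at a vertex of the feasible set. List the vertices and price them.
kale only: max(9/4, 408/250) = 2.25 servings → $2.14.
whole-barley bread only: max(9/4, 408/61) = 6.689 servings → $3.01.
quinoa only: max(9/4, 408/33) = 12.36 servings → $19.16.
kale + whole-barley bread with both tight: 1.433 servings and 0.8175 servings → $1.73.
kale + quinoa with both tight: 1.538 servings and 0.712 servings → $2.56.
whole-barley bread + quinoa with both targets exact would need a negative amount; discard.
The minimum over all feasible corners is $1.73.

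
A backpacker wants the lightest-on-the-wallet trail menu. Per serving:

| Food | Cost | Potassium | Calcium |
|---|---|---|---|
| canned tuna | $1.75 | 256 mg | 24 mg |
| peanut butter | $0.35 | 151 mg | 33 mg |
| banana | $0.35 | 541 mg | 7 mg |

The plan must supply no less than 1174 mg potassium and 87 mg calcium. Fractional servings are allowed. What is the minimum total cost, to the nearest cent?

Check every corner: each single food scaled to meet both minima, and each pair solved so both constraints bind.
canned tuna only: max(1174/256, 87/24) = 4.586 servings → $8.03.
peanut butter only: max(1174/151, 87/33) = 7.775 servings → $2.72.
banana only: max(1174/541, 87/7) = 12.43 servings → $4.35.
canned tuna + peanut butter: the both-tight solution has a negative serving — not a feasible corner.
canned tuna + banana with both tight: 3.471 servings and 0.5275 servings → $6.26.
peanut butter + banana with both tight: 2.313 servings and 1.524 servings → $1.34.
So the least-cost plan costs $1.34.

$1.34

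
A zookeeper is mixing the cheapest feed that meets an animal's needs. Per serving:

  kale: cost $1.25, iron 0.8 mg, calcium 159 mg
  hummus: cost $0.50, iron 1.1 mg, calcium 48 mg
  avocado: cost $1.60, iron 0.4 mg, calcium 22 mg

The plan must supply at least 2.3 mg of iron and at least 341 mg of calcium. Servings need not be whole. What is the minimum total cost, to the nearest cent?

$2.76

For a min-cost LP with two ≥-constraints, a basic feasible solution has at most two positive variables.
kale only: max(2.3/0.8, 341/159) = 2.875 servings → $3.59.
hummus only: max(2.3/1.1, 341/48) = 7.104 servings → $3.55.
avocado only: max(2.3/0.4, 341/22) = 15.5 servings → $24.80.
kale + hummus with both tight: 1.939 servings and 0.6806 servings → $2.76.
kale + avocado with both tight: 1.865 servings and 2.02 servings → $5.56.
hummus + avocado: the both-tight solution has a negative serving — not a feasible corner.
The minimum over all feasible corners is $2.76.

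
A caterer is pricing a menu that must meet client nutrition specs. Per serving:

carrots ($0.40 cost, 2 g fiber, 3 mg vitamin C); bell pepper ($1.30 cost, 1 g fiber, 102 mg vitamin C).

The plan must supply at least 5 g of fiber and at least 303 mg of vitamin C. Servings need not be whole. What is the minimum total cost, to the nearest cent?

Check every corner: each single food scaled to meet both minima, and each pair solved so both constraints bind.
carrots only: max(5/2, 303/3) = 101 servings → $40.40.
bell pepper only: max(5/1, 303/102) = 5 servings → $6.50.
carrots + bell pepper with both tight: 1.03 servings and 2.94 servings → $4.23.
So the least-cost plan costs $4.23.

$4.23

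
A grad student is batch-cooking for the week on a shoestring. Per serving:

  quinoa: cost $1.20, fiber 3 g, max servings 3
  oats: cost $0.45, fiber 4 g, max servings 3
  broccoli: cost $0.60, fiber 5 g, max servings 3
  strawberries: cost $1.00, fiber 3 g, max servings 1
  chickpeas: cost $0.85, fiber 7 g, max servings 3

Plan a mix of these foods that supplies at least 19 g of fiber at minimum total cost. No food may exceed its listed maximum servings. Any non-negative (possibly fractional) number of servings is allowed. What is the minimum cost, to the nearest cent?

Cost per g of fiber: oats $0.1125, broccoli $0.1200, chickpeas $0.1214, strawberries $0.3333, quinoa $0.4000.
Take 3 servings of oats: +12.0 g fiber for $1.35 (total $1.35, still need 7.0 g).
Take 1.4 servings of broccoli: +7.0 g fiber for $0.84 (total $2.19, still need 0.0 g).
Greedy by cheapest-per-g is optimal for a single linear constraint, so the minimum cost is $2.19.

$2.19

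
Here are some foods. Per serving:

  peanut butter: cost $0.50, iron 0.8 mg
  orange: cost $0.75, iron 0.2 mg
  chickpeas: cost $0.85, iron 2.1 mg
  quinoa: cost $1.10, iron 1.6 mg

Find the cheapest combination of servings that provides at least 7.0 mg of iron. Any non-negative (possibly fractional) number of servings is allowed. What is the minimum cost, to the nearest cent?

$2.83

Cost per mg of iron: chickpeas $0.4048, peanut butter $0.6250, quinoa $0.6875, orange $3.7500.
With no serving limits, use only chickpeas: 7.0 mg / 2.1 mg = 3.333 servings × $0.85 = $2.83.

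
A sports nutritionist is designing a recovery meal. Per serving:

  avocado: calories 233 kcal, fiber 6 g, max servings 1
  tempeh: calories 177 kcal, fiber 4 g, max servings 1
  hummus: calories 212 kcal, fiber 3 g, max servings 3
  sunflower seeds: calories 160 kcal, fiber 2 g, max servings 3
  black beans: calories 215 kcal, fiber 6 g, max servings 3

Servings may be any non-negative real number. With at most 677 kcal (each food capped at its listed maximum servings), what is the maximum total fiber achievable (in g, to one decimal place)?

18.8 g

Fiber per kcal: black beans 0.02791, avocado 0.02575, tempeh 0.0226, hummus 0.01415, sunflower seeds 0.0125.
Take 3 servings of black beans: uses 645 kcal, +18.0 g fiber (running total 18.0 g).
Take 0.1373 servings of avocado: uses 32 kcal, +0.8 g fiber (running total 18.8 g).
Filling greedily by fiber-per-kcal is optimal for one linear limit, giving 18.8 g.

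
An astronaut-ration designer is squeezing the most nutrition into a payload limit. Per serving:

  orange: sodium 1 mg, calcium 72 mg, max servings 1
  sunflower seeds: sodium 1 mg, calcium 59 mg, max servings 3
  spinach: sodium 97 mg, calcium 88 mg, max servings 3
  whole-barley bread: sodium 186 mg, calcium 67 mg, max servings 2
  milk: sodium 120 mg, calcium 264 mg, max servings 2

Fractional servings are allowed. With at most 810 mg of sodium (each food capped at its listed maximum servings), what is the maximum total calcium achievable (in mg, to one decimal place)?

Calcium per mg sodium: orange 72, sunflower seeds 59, milk 2.2, spinach 0.9072, whole-barley bread 0.3602.
Take 1 serving of orange: uses 1 mg sodium, +72.0 mg calcium (running total 72.0 mg).
Take 3 servings of sunflower seeds: uses 3 mg sodium, +177.0 mg calcium (running total 249.0 mg).
Take 2 servings of milk: uses 240 mg sodium, +528.0 mg calcium (running total 777.0 mg).
Take 3 servings of spinach: uses 291 mg sodium, +264.0 mg calcium (running total 1041.0 mg).
Take 1.478 servings of whole-barley bread: uses 275 mg sodium, +99.1 mg calcium (running total 1140.1 mg).
Greedy by best ratio exhausts the sodium allowance optimally: 1140.1 mg.

1140.1 mg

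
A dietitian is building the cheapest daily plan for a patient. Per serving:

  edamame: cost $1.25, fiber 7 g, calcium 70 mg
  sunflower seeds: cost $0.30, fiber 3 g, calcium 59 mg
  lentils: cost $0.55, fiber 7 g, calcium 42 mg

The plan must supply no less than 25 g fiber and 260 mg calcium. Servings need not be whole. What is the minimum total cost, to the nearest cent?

For a min-cost LP with two ≥-constraints, a basic feasible solution has at most two positive variables.
edamame only: max(25/7, 260/70) = 3.714 servings → $4.64.
sunflower seeds only: max(25/3, 260/59) = 8.333 servings → $2.50.
lentils only: max(25/7, 260/42) = 6.19 servings → $3.40.
edamame + sunflower seeds with both tight: 3.424 servings and 0.3448 servings → $4.38.
edamame + lentils: the both-tight solution has a negative serving — not a feasible corner.
sunflower seeds + lentils with both tight: 2.683 servings and 2.422 servings → $2.14.
The minimum over all feasible corners is $2.14.

$2.14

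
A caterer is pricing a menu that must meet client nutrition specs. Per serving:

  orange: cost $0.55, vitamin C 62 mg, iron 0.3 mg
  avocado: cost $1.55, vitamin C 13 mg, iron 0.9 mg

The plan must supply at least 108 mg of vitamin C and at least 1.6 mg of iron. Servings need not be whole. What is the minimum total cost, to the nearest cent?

$2.80

A basic optimal solution has at most two foods positive. Try each food alone and each pair with both targets met exactly.
orange only: max(108/62, 1.6/0.3) = 5.333 servings → $2.93.
avocado only: max(108/13, 1.6/0.9) = 8.308 servings → $12.88.
orange + avocado with both tight: 1.472 servings and 1.287 servings → $2.80.
The minimum over all feasible corners is $2.80.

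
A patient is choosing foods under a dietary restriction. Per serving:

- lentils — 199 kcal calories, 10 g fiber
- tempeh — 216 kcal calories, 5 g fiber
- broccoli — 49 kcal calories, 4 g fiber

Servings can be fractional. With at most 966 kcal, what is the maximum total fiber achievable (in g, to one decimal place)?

Fiber per kcal: broccoli 0.08163, lentils 0.05025, tempeh 0.02315.
With no serving limits, spend the whole calories allowance on broccoli: 966 kcal / 49 kcal × 4 g = 78.9 g.

78.9 g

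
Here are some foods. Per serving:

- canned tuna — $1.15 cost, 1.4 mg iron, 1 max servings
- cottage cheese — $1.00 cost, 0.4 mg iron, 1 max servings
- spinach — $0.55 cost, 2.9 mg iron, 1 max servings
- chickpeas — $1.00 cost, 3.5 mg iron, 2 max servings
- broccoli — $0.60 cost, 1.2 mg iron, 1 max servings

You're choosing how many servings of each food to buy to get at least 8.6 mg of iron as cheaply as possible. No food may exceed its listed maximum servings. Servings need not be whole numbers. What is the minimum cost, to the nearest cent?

Cost per mg of iron: spinach $0.1897, chickpeas $0.2857, broccoli $0.5000, canned tuna $0.8214, cottage cheese $2.5000.
Take 1 serving of spinach: +2.9 mg iron for $0.55 (total $0.55, still need 5.7 mg).
Take 1.629 servings of chickpeas: +5.7 mg iron for $1.63 (total $2.18, still need 0.0 mg).
Filling from the cheapest source first is optimal under one linear minimum: $2.18.

$2.18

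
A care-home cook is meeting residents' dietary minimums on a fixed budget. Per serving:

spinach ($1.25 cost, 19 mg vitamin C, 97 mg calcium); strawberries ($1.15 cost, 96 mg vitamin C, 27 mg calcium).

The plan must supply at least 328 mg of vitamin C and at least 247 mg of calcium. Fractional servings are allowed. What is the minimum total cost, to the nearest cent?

$5.66

An LP optimum is at a vertex; with two nutrient constraints at most two foods are used. Check each candidate.
spinach only: max(328/19, 247/97) = 17.26 servings → $21.58.
strawberries only: max(328/96, 247/27) = 9.148 servings → $10.52.
spinach + strawberries with both tight: 1.688 servings and 3.083 servings → $5.66.
So the least-cost plan costs $5.66.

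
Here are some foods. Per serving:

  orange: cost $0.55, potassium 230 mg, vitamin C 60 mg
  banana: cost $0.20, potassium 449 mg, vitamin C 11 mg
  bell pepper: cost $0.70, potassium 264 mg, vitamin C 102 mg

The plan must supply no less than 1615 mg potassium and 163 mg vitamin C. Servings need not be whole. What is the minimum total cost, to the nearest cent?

$1.47

Two binding constraints pin down two serving amounts, so the optimal mix uses at most two foods. The candidates are each food alone (scaled to the tighter of potassium/vitamin C) and each pair with both constraints tight.
orange only: max(1615/230, 163/60) = 7.022 servings → $3.86.
banana only: max(1615/449, 163/11) = 14.82 servings → $2.96.
bell pepper only: max(1615/264, 163/102) = 6.117 servings → $4.28.
orange + banana with both tight: 2.27 servings and 2.434 servings → $1.74.
orange + bell pepper: the both-tight solution has a negative serving — not a feasible corner.
banana + bell pepper with both tight: 2.837 servings and 1.292 servings → $1.47.
So the least-cost plan costs $1.47.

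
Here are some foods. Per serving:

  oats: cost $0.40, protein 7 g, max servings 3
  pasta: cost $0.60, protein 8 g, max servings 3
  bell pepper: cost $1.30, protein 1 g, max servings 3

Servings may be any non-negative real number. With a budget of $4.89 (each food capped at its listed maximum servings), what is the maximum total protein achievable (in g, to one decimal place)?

46.5 g

Protein per dollar: oats 17.5, pasta 13.33, bell pepper 0.7692.
Take 3 servings of oats: spends $1.20, +21.0 g protein (running total 21.0 g).
Take 3 servings of pasta: spends $1.80, +24.0 g protein (running total 45.0 g).
Take 1.454 servings of bell pepper: spends $1.89, +1.5 g protein (running total 46.5 g).
Greedy by best ratio exhausts the cost allowance optimally: 46.5 g.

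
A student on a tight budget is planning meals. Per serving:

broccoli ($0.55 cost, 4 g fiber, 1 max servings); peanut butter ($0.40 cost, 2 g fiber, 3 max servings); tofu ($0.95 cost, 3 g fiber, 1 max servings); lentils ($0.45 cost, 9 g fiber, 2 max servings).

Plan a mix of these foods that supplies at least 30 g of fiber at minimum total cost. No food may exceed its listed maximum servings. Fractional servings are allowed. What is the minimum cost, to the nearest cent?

Cost per g of fiber: lentils $0.0500, broccoli $0.1375, peanut butter $0.2000, tofu $0.3167.
Take 2 servings of lentils: +18.0 g fiber for $0.90 (total $0.90, still need 12.0 g).
Take 1 serving of broccoli: +4.0 g fiber for $0.55 (total $1.45, still need 8.0 g).
Take 3 servings of peanut butter: +6.0 g fiber for $1.20 (total $2.65, still need 2.0 g).
Take 0.6667 servings of tofu: +2.0 g fiber for $0.63 (total $3.28, still need 0.0 g).
Greedy by cheapest-per-g is optimal for a single linear constraint, so the minimum cost is $3.28.

$3.28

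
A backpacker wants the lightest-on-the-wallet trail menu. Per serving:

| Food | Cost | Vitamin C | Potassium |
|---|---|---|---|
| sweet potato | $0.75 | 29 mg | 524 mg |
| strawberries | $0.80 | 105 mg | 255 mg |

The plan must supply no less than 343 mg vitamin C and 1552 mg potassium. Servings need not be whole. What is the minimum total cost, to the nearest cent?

$3.45

An LP optimum is at a vertex; with two nutrient constraints at most two foods are used. Check each candidate.
sweet potato only: max(343/29, 1552/524) = 11.83 servings → $8.87.
strawberries only: max(343/105, 1552/255) = 6.086 servings → $4.87.
sweet potato + strawberries with both tight: 1.585 servings and 2.829 servings → $3.45.
So the least-cost plan costs $3.45.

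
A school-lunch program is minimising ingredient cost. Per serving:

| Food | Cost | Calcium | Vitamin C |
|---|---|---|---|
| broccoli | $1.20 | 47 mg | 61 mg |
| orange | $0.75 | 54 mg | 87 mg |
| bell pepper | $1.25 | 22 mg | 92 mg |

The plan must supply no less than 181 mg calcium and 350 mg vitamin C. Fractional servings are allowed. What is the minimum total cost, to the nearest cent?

For a min-cost LP with two ≥-constraints, a basic feasible solution has at most two positive variables.
broccoli only: max(181/47, 350/61) = 5.738 servings → $6.89.
orange only: max(181/54, 350/87) = 4.023 servings → $3.02.
bell pepper only: max(181/22, 350/92) = 8.227 servings → $10.28.
broccoli + orange: intersection lies outside the first quadrant.
broccoli + bell pepper with both tight: 3.002 servings and 1.814 servings → $5.87.
orange + bell pepper with both tight: 2.931 servings and 1.032 servings → $3.49.
So the least-cost plan costs $3.02.

$3.02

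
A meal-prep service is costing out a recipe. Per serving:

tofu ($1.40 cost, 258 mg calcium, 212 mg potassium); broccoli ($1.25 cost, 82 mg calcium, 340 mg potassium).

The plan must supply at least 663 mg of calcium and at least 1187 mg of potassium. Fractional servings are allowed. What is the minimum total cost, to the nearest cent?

$5.49

For a min-cost LP with two ≥-constraints, a basic feasible solution has at most two positive variables.
tofu only: max(663/258, 1187/212) = 5.599 servings → $7.84.
broccoli only: max(663/82, 1187/340) = 8.085 servings → $10.11.
tofu + broccoli with both tight: 1.821 servings and 2.356 servings → $5.49.
Cheapest feasible corner: $5.49.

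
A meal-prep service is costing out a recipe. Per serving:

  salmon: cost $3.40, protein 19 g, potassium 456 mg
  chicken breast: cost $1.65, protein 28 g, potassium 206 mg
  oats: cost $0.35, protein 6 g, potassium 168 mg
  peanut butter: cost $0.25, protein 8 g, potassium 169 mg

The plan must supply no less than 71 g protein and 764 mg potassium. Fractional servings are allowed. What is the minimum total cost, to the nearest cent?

salmon only: max(71/19, 764/456) = 3.737 servings → $12.71.
chicken breast only: max(71/28, 764/206) = 3.709 servings → $6.12.
oats only: max(71/6, 764/168) = 11.83 servings → $4.14.
peanut butter only: max(71/8, 764/169) = 8.875 servings → $2.22.
salmon + chicken breast with both tight: 0.7642 servings and 2.017 servings → $5.93.
salmon + oats with both targets exact would need a negative amount; discard.
salmon + peanut butter: the both-tight solution has a negative serving — not a feasible corner.
chicken breast + oats with both tight: 2.118 servings and 1.951 servings → $4.18.
chicken breast + peanut butter with both tight: 1.909 servings and 2.194 servings → $3.70.
oats + peanut butter with both targets exact would need a negative amount; discard.
So the least-cost plan costs $2.22.

$2.22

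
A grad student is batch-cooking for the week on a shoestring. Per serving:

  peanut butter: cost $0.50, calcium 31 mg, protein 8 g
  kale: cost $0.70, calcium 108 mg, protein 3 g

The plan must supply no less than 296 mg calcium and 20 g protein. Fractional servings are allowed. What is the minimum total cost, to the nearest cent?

$2.41

A basic optimal solution has at most two foods positive. Try each food alone and each pair with both targets met exactly.
peanut butter only: max(296/31, 20/8) = 9.548 servings → $4.77.
kale only: max(296/108, 20/3) = 6.667 servings → $4.67.
peanut butter + kale with both tight: 1.65 servings and 2.267 servings → $2.41.
Cheapest feasible corner: $2.41.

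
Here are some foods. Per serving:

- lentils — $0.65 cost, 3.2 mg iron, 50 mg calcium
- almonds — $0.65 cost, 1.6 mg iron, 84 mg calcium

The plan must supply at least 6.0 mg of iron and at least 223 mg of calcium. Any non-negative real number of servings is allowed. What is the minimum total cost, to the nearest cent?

$1.93

A basic optimal solution has at most two foods positive. Try each food alone and each pair with both targets met exactly.
lentils only: max(6.0/3.2, 223/50) = 4.46 servings → $2.90.
almonds only: max(6.0/1.6, 223/84) = 3.75 servings → $2.44.
lentils + almonds with both tight: 0.7797 servings and 2.191 servings → $1.93.
Cheapest feasible corner: $1.93.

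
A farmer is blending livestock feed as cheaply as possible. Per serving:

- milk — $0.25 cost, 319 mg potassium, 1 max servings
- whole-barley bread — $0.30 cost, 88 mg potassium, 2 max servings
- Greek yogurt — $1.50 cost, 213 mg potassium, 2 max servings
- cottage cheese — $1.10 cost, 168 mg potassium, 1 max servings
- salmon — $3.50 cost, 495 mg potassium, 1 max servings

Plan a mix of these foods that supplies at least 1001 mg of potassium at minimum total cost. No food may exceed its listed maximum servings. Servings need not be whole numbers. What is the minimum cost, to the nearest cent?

Cost per mg of potassium: milk $0.0008, whole-barley bread $0.0034, cottage cheese $0.0065, Greek yogurt $0.0070, salmon $0.0071.
Take 1 serving of milk: +319.0 mg potassium for $0.25 (total $0.25, still need 682.0 mg).
Take 2 servings of whole-barley bread: +176.0 mg potassium for $0.60 (total $0.85, still need 506.0 mg).
Take 1 serving of cottage cheese: +168.0 mg potassium for $1.10 (total $1.95, still need 338.0 mg).
Take 1.587 servings of Greek yogurt: +338.0 mg potassium for $2.38 (total $4.33, still need 0.0 mg).
Filling from the cheapest source first is optimal under one linear minimum: $4.33.

$4.33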